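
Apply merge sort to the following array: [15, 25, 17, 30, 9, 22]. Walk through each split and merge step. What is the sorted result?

Merge sort trace:

Split: [15, 25, 17, 30, 9, 22] -> [15, 25, 17] and [30, 9, 22]
  Split: [15, 25, 17] -> [15] and [25, 17]
    Split: [25, 17] -> [25] and [17]
    Merge: [25] + [17] -> [17, 25]
  Merge: [15] + [17, 25] -> [15, 17, 25]
  Split: [30, 9, 22] -> [30] and [9, 22]
    Split: [9, 22] -> [9] and [22]
    Merge: [9] + [22] -> [9, 22]
  Merge: [30] + [9, 22] -> [9, 22, 30]
Merge: [15, 17, 25] + [9, 22, 30] -> [9, 15, 17, 22, 25, 30]

Final sorted array: [9, 15, 17, 22, 25, 30]

The merge sort proceeds by recursively splitting the array and merging sorted halves.
After all merges, the sorted array is [9, 15, 17, 22, 25, 30].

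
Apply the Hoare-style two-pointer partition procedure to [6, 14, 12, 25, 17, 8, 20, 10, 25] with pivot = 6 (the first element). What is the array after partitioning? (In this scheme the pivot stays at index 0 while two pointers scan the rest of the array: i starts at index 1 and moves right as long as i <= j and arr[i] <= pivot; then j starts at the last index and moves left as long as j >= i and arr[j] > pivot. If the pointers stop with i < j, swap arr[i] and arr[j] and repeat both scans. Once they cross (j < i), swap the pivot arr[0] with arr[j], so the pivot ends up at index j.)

Hoare-style two-pointer partition with pivot = 6:

Initial array: [6, 14, 12, 25, 17, 8, 20, 10, 25]

Pointers start at i = 1, j = 8.
i ends at 1, j ends at 0: the pointers have crossed (j < i), so scanning stops.

j = 0, so swapping arr[0] with arr[j] leaves the pivot at position 0: [6, 14, 12, 25, 17, 8, 20, 10, 25]
Pivot position: 0

After partitioning with pivot 6, the array becomes [6, 14, 12, 25, 17, 8, 20, 10, 25]. The pivot is placed at index 0. All elements to the left of the pivot are <= 6, and all elements to the right are > 6.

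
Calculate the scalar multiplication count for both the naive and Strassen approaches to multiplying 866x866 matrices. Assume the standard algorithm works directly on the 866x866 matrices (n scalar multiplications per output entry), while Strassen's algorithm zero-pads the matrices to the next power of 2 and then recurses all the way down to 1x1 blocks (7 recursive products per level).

Matrix multiplication for 866x866 matrices:

Strassen's algorithm requires power-of-2 dimensions. Pad 866x866 to 1024x1024 (next power of 2).

Standard algorithm: 866^3 = 649461896 multiplications
Strassen's algorithm: 7^(log2(1024)) = 7^10 = 282475249 multiplications
Savings: 649461896 - 282475249 = 366986647 multiplications

Standard: 649461896 multiplications (866^3). Strassen: 282475249 multiplications (7^10, after padding to 1024x1024). Strassen reduces 8 recursive multiplications to 7 at each level.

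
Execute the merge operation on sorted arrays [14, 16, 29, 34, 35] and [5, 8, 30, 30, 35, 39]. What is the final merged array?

Merging process:

Compare 14 vs 5: take 5 from right. Merged: [5]
Compare 14 vs 8: take 8 from right. Merged: [5, 8]
Compare 14 vs 30: take 14 from left. Merged: [5, 8, 14]
Compare 16 vs 30: take 16 from left. Merged: [5, 8, 14, 16]
Compare 29 vs 30: take 29 from left. Merged: [5, 8, 14, 16, 29]
Compare 34 vs 30: take 30 from right. Merged: [5, 8, 14, 16, 29, 30]
Compare 34 vs 30: take 30 from right. Merged: [5, 8, 14, 16, 29, 30, 30]
Compare 34 vs 35: take 34 from left. Merged: [5, 8, 14, 16, 29, 30, 30, 34]
Compare 35 vs 35: take 35 from left. Merged: [5, 8, 14, 16, 29, 30, 30, 34, 35]
Append remaining from right: [35, 39]. Merged: [5, 8, 14, 16, 29, 30, 30, 34, 35, 35, 39]

Final merged array: [5, 8, 14, 16, 29, 30, 30, 34, 35, 35, 39]
Total comparisons: 9

The merged array is [5, 8, 14, 16, 29, 30, 30, 34, 35, 35, 39], requiring 9 comparisons. The merge step runs in O(n) time where n is the total number of elements.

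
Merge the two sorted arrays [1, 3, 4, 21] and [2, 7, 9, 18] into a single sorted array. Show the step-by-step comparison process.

Merging process:

Compare 1 vs 2: take 1 from left. Merged: [1]
Compare 3 vs 2: take 2 from right. Merged: [1, 2]
Compare 3 vs 7: take 3 from left. Merged: [1, 2, 3]
Compare 4 vs 7: take 4 from left. Merged: [1, 2, 3, 4]
Compare 21 vs 7: take 7 from right. Merged: [1, 2, 3, 4, 7]
Compare 21 vs 9: take 9 from right. Merged: [1, 2, 3, 4, 7, 9]
Compare 21 vs 18: take 18 from right. Merged: [1, 2, 3, 4, 7, 9, 18]
Append remaining from left: [21]. Merged: [1, 2, 3, 4, 7, 9, 18, 21]

Final merged array: [1, 2, 3, 4, 7, 9, 18, 21]
Total comparisons: 7

The merged array is [1, 2, 3, 4, 7, 9, 18, 21], requiring 7 comparisons. The merge step runs in O(n) time where n is the total number of elements.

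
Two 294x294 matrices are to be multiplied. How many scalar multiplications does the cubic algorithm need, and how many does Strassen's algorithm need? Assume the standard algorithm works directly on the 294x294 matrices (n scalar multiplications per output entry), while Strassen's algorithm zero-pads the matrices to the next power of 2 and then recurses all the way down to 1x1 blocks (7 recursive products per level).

Matrix multiplication for 294x294 matrices:

Strassen's algorithm requires power-of-2 dimensions. Pad 294x294 to 512x512 (next power of 2).

Standard algorithm: 294^3 = 25412184 multiplications
Strassen's algorithm: 7^(log2(512)) = 7^9 = 40353607 multiplications
Difference: 25412184 - 40353607 = -14941423 (Strassen uses MORE here due to padding overhead — for small or just-over-power-of-2 n, padding can outweigh the per-level savings)

Standard: 25412184 multiplications (294^3). Strassen: 40353607 multiplications (7^9, after padding to 512x512). Strassen reduces 8 recursive multiplications to 7 at each level.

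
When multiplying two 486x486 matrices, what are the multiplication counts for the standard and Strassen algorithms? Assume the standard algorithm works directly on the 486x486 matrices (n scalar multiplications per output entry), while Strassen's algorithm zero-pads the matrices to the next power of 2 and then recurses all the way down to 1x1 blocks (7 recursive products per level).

Matrix multiplication for 486x486 matrices:

Strassen's algorithm requires power-of-2 dimensions. Pad 486x486 to 512x512 (next power of 2).

Standard algorithm: 486^3 = 114791256 multiplications
Strassen's algorithm: 7^(log2(512)) = 7^9 = 40353607 multiplications
Savings: 114791256 - 40353607 = 74437649 multiplications

Standard: 114791256 multiplications (486^3). Strassen: 40353607 multiplications (7^9, after padding to 512x512). Strassen reduces 8 recursive multiplications to 7 at each level.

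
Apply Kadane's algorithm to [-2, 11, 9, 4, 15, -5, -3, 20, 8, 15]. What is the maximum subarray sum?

Using Kadane's algorithm on [-2, 11, 9, 4, 15, -5, -3, 20, 8, 15]:

Scanning through the array:
Position 1 (value 11): max_ending_here = 11, max_so_far = 11
Position 2 (value 9): max_ending_here = 20, max_so_far = 20
Position 3 (value 4): max_ending_here = 24, max_so_far = 24
Position 4 (value 15): max_ending_here = 39, max_so_far = 39
Position 5 (value -5): max_ending_here = 34, max_so_far = 39
Position 6 (value -3): max_ending_here = 31, max_so_far = 39
Position 7 (value 20): max_ending_here = 51, max_so_far = 51
Position 8 (value 8): max_ending_here = 59, max_so_far = 59
Position 9 (value 15): max_ending_here = 74, max_so_far = 74

Maximum subarray: [11, 9, 4, 15, -5, -3, 20, 8, 15]
Maximum sum: 74

The maximum subarray is [11, 9, 4, 15, -5, -3, 20, 8, 15] with sum 74. This subarray runs from index 1 to index 9.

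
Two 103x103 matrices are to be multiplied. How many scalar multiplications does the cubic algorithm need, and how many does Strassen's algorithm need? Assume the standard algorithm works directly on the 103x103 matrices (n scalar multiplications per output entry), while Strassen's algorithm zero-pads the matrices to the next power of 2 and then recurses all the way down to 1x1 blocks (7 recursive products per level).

Matrix multiplication for 103x103 matrices:

Strassen's algorithm requires power-of-2 dimensions. Pad 103x103 to 128x128 (next power of 2).

Standard algorithm: 103^3 = 1092727 multiplications
Strassen's algorithm: 7^(log2(128)) = 7^7 = 823543 multiplications
Savings: 1092727 - 823543 = 269184 multiplications

Standard: 1092727 multiplications (103^3). Strassen: 823543 multiplications (7^7, after padding to 128x128). Strassen reduces 8 recursive multiplications to 7 at each level.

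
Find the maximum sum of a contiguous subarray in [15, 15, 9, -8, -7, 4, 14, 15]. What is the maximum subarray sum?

Using Kadane's algorithm on [15, 15, 9, -8, -7, 4, 14, 15]:

Scanning through the array:
Position 1 (value 15): max_ending_here = 30, max_so_far = 30
Position 2 (value 9): max_ending_here = 39, max_so_far = 39
Position 3 (value -8): max_ending_here = 31, max_so_far = 39
Position 4 (value -7): max_ending_here = 24, max_so_far = 39
Position 5 (value 4): max_ending_here = 28, max_so_far = 39
Position 6 (value 14): max_ending_here = 42, max_so_far = 42
Position 7 (value 15): max_ending_here = 57, max_so_far = 57

Maximum subarray: [15, 15, 9, -8, -7, 4, 14, 15]
Maximum sum: 57

The maximum subarray is [15, 15, 9, -8, -7, 4, 14, 15] with sum 57. This subarray runs from index 0 to index 7.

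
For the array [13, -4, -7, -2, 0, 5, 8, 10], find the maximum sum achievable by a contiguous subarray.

Using Kadane's algorithm on [13, -4, -7, -2, 0, 5, 8, 10]:

Scanning through the array:
Position 1 (value -4): max_ending_here = 9, max_so_far = 13
Position 2 (value -7): max_ending_here = 2, max_so_far = 13
Position 3 (value -2): max_ending_here = 0, max_so_far = 13
Position 4 (value 0): max_ending_here = 0, max_so_far = 13
Position 5 (value 5): max_ending_here = 5, max_so_far = 13
Position 6 (value 8): max_ending_here = 13, max_so_far = 13
Position 7 (value 10): max_ending_here = 23, max_so_far = 23

Maximum subarray: [13, -4, -7, -2, 0, 5, 8, 10]
Maximum sum: 23

The maximum subarray is [13, -4, -7, -2, 0, 5, 8, 10] with sum 23. This subarray runs from index 0 to index 7.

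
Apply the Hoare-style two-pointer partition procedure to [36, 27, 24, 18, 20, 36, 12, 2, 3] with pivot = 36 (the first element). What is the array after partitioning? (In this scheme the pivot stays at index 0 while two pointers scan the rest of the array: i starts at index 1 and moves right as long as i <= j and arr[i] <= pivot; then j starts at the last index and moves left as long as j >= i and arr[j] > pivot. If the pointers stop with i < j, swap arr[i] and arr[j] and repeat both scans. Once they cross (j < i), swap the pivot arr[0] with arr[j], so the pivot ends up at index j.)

Hoare-style two-pointer partition with pivot = 36:

Initial array: [36, 27, 24, 18, 20, 36, 12, 2, 3]

Pointers start at i = 1, j = 8.
i ends at 9, j ends at 8: the pointers have crossed (j < i), so scanning stops.

Swap pivot arr[0] with arr[8] to place pivot at position 8: [3, 27, 24, 18, 20, 36, 12, 2, 36]
Pivot position: 8

After partitioning with pivot 36, the array becomes [3, 27, 24, 18, 20, 36, 12, 2, 36]. The pivot is placed at index 8. All elements to the left of the pivot are <= 36, and all elements to the right are > 36.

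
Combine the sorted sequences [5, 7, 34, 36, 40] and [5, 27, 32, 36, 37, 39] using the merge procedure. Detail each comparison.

Merging process:

Compare 5 vs 5: take 5 from left. Merged: [5]
Compare 7 vs 5: take 5 from right. Merged: [5, 5]
Compare 7 vs 27: take 7 from left. Merged: [5, 5, 7]
Compare 34 vs 27: take 27 from right. Merged: [5, 5, 7, 27]
Compare 34 vs 32: take 32 from right. Merged: [5, 5, 7, 27, 32]
Compare 34 vs 36: take 34 from left. Merged: [5, 5, 7, 27, 32, 34]
Compare 36 vs 36: take 36 from left. Merged: [5, 5, 7, 27, 32, 34, 36]
Compare 40 vs 36: take 36 from right. Merged: [5, 5, 7, 27, 32, 34, 36, 36]
Compare 40 vs 37: take 37 from right. Merged: [5, 5, 7, 27, 32, 34, 36, 36, 37]
Compare 40 vs 39: take 39 from right. Merged: [5, 5, 7, 27, 32, 34, 36, 36, 37, 39]
Append remaining from left: [40]. Merged: [5, 5, 7, 27, 32, 34, 36, 36, 37, 39, 40]

Final merged array: [5, 5, 7, 27, 32, 34, 36, 36, 37, 39, 40]
Total comparisons: 10

The merged array is [5, 5, 7, 27, 32, 34, 36, 36, 37, 39, 40], requiring 10 comparisons. The merge step runs in O(n) time where n is the total number of elements.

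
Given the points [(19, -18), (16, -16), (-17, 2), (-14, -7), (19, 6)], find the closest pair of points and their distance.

Computing all pairwise distances among 5 points:

d((19, -18), (16, -16)) = 3.6056 <-- minimum
d((19, -18), (-17, 2)) = 41.1825
d((19, -18), (-14, -7)) = 34.7851
d((19, -18), (19, 6)) = 24.0
d((16, -16), (-17, 2)) = 37.5899
d((16, -16), (-14, -7)) = 31.3209
d((16, -16), (19, 6)) = 22.2036
d((-17, 2), (-14, -7)) = 9.4868
d((-17, 2), (19, 6)) = 36.2215
d((-14, -7), (19, 6)) = 35.4683

Closest pair: (19, -18) and (16, -16) with distance 3.6056

The closest pair is (19, -18) and (16, -16) with Euclidean distance 3.6056. For 5 points, brute-force pairwise comparison is shown above. For large n, the divide-and-conquer algorithm (sort by x, recurse on halves, check the dividing strip) achieves O(n log n).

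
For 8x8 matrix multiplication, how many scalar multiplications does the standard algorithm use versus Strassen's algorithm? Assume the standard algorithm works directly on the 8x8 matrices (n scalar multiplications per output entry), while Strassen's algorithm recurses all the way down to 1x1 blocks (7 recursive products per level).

Matrix multiplication for 8x8 matrices:

Standard algorithm: 8^3 = 512 multiplications
Strassen's algorithm: 7^(log2(8)) = 7^3 = 343 multiplications
Savings: 512 - 343 = 169 multiplications

Standard: 512 multiplications (8^3). Strassen: 343 multiplications (7^3). Strassen reduces 8 recursive multiplications to 7 at each level.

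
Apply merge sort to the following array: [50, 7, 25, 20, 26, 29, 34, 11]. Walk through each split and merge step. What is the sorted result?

Merge sort trace:

Split: [50, 7, 25, 20, 26, 29, 34, 11] -> [50, 7, 25, 20] and [26, 29, 34, 11]
  Split: [50, 7, 25, 20] -> [50, 7] and [25, 20]
    Split: [50, 7] -> [50] and [7]
    Merge: [50] + [7] -> [7, 50]
    Split: [25, 20] -> [25] and [20]
    Merge: [25] + [20] -> [20, 25]
  Merge: [7, 50] + [20, 25] -> [7, 20, 25, 50]
  Split: [26, 29, 34, 11] -> [26, 29] and [34, 11]
    Split: [26, 29] -> [26] and [29]
    Merge: [26] + [29] -> [26, 29]
    Split: [34, 11] -> [34] and [11]
    Merge: [34] + [11] -> [11, 34]
  Merge: [26, 29] + [11, 34] -> [11, 26, 29, 34]
Merge: [7, 20, 25, 50] + [11, 26, 29, 34] -> [7, 11, 20, 25, 26, 29, 34, 50]

Final sorted array: [7, 11, 20, 25, 26, 29, 34, 50]

The merge sort proceeds by recursively splitting the array and merging sorted halves.
After all merges, the sorted array is [7, 11, 20, 25, 26, 29, 34, 50].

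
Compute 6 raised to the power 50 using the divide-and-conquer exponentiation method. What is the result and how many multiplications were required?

Computing 6^50 by squaring (build up from 6^1; each line after the first costs one multiplication):

6^1 = 6
6^2 = (6^1)^2 = 6^2 = 36
6^3 = 6 * 6^2 = 6 * 36 = 216
6^6 = (6^3)^2 = 216^2 = 46656
6^12 = (6^6)^2 = 46656^2 = 2176782336
6^24 = (6^12)^2 = 2176782336^2 = 4738381338321616896
6^25 = 6 * 6^24 = 6 * 4738381338321616896 = 28430288029929701376
6^50 = (6^25)^2 = 28430288029929701376^2 = 808281277464764060643139600456536293376

Result: 808281277464764060643139600456536293376
Multiplications needed: 7 (7 lines after 6^1)

6^50 = 808281277464764060643139600456536293376. Using exponentiation by squaring, this requires 7 multiplications. The key idea: if the exponent is even, square the half-power; if odd, multiply by the base once.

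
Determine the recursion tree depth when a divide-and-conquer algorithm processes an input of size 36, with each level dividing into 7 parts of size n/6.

For divide and conquer with division factor 6:

Problem sizes at each level:
Level 0: 36
Level 1: 6
Level 2: 1

The root is level 0 and the size-1 base case is level 2 (the tree spans levels 0 through 2, i.e. 3 levels counting the root), so the depth is the number of divisions: log_6(36) = 2

The recursion tree depth is log_6(36) = 2. At each level, the problem size is divided by 6, so it takes 2 divisions to reduce to a base case of size 1. The algorithm makes 7 recursive calls at each level.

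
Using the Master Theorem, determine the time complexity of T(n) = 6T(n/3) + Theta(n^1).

Master Theorem for T(n) = 6T(n/3) + O(n^1):

a = 6, b = 3, c = 1
log_b(a) = log_3(6) = 1.6309

Case 1: c = 1 < log_3(6) = 1.6309
T(n) = O(n^(log_3 6))

For T(n) = 6T(n/3) + O(n^1): log_3(6) = 1.6309. This is Case 1 of the Master Theorem (c < log_b(a), work dominated by leaves), giving O(n^(log_3 6)).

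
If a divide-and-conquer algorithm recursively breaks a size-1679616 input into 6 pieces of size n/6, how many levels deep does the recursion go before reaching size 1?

For divide and conquer with division factor 6:

Problem sizes at each level:
Level 0: 1679616
Level 1: 279936
Level 2: 46656
Level 3: 7776
Level 4: 1296
Level 5: 216
Level 6: 36
Level 7: 6
Level 8: 1

The root is level 0 and the size-1 base case is level 8 (the tree spans levels 0 through 8, i.e. 9 levels counting the root), so the depth is the number of divisions: log_6(1679616) = 8

The recursion tree depth is log_6(1679616) = 8. At each level, the problem size is divided by 6, so it takes 8 divisions to reduce to a base case of size 1. The algorithm makes 6 recursive calls at each level.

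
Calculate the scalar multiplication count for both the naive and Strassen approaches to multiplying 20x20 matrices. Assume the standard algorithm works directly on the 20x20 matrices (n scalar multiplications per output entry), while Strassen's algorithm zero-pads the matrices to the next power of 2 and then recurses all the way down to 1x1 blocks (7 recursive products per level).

Matrix multiplication for 20x20 matrices:

Strassen's algorithm requires power-of-2 dimensions. Pad 20x20 to 32x32 (next power of 2).

Standard algorithm: 20^3 = 8000 multiplications
Strassen's algorithm: 7^(log2(32)) = 7^5 = 16807 multiplications
Difference: 8000 - 16807 = -8807 (Strassen uses MORE here due to padding overhead — for small or just-over-power-of-2 n, padding can outweigh the per-level savings)

Standard: 8000 multiplications (20^3). Strassen: 16807 multiplications (7^5, after padding to 32x32). Strassen reduces 8 recursive multiplications to 7 at each level.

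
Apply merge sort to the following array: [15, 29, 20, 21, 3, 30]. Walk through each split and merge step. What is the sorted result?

Merge sort trace:

Split: [15, 29, 20, 21, 3, 30] -> [15, 29, 20] and [21, 3, 30]
  Split: [15, 29, 20] -> [15] and [29, 20]
    Split: [29, 20] -> [29] and [20]
    Merge: [29] + [20] -> [20, 29]
  Merge: [15] + [20, 29] -> [15, 20, 29]
  Split: [21, 3, 30] -> [21] and [3, 30]
    Split: [3, 30] -> [3] and [30]
    Merge: [3] + [30] -> [3, 30]
  Merge: [21] + [3, 30] -> [3, 21, 30]
Merge: [15, 20, 29] + [3, 21, 30] -> [3, 15, 20, 21, 29, 30]

Final sorted array: [3, 15, 20, 21, 29, 30]

The merge sort proceeds by recursively splitting the array and merging sorted halves.
After all merges, the sorted array is [3, 15, 20, 21, 29, 30].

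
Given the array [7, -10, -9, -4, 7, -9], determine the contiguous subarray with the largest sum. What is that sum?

Using Kadane's algorithm on [7, -10, -9, -4, 7, -9]:

Scanning through the array:
Position 1 (value -10): max_ending_here = -3, max_so_far = 7
Position 2 (value -9): max_ending_here = -9, max_so_far = 7
Position 3 (value -4): max_ending_here = -4, max_so_far = 7
Position 4 (value 7): max_ending_here = 7, max_so_far = 7
Position 5 (value -9): max_ending_here = -2, max_so_far = 7

Maximum subarray: [7]
Maximum sum: 7

The maximum subarray is [7] with sum 7. This subarray runs from index 0 to index 0.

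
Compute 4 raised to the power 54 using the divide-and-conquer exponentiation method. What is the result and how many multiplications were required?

Computing 4^54 by squaring (build up from 4^1; each line after the first costs one multiplication):

4^1 = 4
4^2 = (4^1)^2 = 4^2 = 16
4^3 = 4 * 4^2 = 4 * 16 = 64
4^6 = (4^3)^2 = 64^2 = 4096
4^12 = (4^6)^2 = 4096^2 = 16777216
4^13 = 4 * 4^12 = 4 * 16777216 = 67108864
4^26 = (4^13)^2 = 67108864^2 = 4503599627370496
4^27 = 4 * 4^26 = 4 * 4503599627370496 = 18014398509481984
4^54 = (4^27)^2 = 18014398509481984^2 = 324518553658426726783156020576256

Result: 324518553658426726783156020576256
Multiplications needed: 8 (8 lines after 4^1)

4^54 = 324518553658426726783156020576256. Using exponentiation by squaring, this requires 8 multiplications. The key idea: if the exponent is even, square the half-power; if odd, multiply by the base once.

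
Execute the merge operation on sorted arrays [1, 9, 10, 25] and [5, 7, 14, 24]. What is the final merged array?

Merging process:

Compare 1 vs 5: take 1 from left. Merged: [1]
Compare 9 vs 5: take 5 from right. Merged: [1, 5]
Compare 9 vs 7: take 7 from right. Merged: [1, 5, 7]
Compare 9 vs 14: take 9 from left. Merged: [1, 5, 7, 9]
Compare 10 vs 14: take 10 from left. Merged: [1, 5, 7, 9, 10]
Compare 25 vs 14: take 14 from right. Merged: [1, 5, 7, 9, 10, 14]
Compare 25 vs 24: take 24 from right. Merged: [1, 5, 7, 9, 10, 14, 24]
Append remaining from left: [25]. Merged: [1, 5, 7, 9, 10, 14, 24, 25]

Final merged array: [1, 5, 7, 9, 10, 14, 24, 25]
Total comparisons: 7

The merged array is [1, 5, 7, 9, 10, 14, 24, 25], requiring 7 comparisons. The merge step runs in O(n) time where n is the total number of elements.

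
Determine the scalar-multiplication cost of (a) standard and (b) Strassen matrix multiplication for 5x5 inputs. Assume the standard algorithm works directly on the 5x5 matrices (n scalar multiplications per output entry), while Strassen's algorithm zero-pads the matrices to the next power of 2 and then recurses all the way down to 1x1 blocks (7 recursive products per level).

Matrix multiplication for 5x5 matrices:

Strassen's algorithm requires power-of-2 dimensions. Pad 5x5 to 8x8 (next power of 2).

Standard algorithm: 5^3 = 125 multiplications
Strassen's algorithm: 7^(log2(8)) = 7^3 = 343 multiplications
Difference: 125 - 343 = -218 (Strassen uses MORE here due to padding overhead — for small or just-over-power-of-2 n, padding can outweigh the per-level savings)

Standard: 125 multiplications (5^3). Strassen: 343 multiplications (7^3, after padding to 8x8). Strassen reduces 8 recursive multiplications to 7 at each level.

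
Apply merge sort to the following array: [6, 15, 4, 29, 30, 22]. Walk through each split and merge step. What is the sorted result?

Merge sort trace:

Split: [6, 15, 4, 29, 30, 22] -> [6, 15, 4] and [29, 30, 22]
  Split: [6, 15, 4] -> [6] and [15, 4]
    Split: [15, 4] -> [15] and [4]
    Merge: [15] + [4] -> [4, 15]
  Merge: [6] + [4, 15] -> [4, 6, 15]
  Split: [29, 30, 22] -> [29] and [30, 22]
    Split: [30, 22] -> [30] and [22]
    Merge: [30] + [22] -> [22, 30]
  Merge: [29] + [22, 30] -> [22, 29, 30]
Merge: [4, 6, 15] + [22, 29, 30] -> [4, 6, 15, 22, 29, 30]

Final sorted array: [4, 6, 15, 22, 29, 30]

The merge sort proceeds by recursively splitting the array and merging sorted halves.
After all merges, the sorted array is [4, 6, 15, 22, 29, 30].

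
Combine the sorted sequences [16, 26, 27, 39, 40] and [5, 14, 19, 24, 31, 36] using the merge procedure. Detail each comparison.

Merging process:

Compare 16 vs 5: take 5 from right. Merged: [5]
Compare 16 vs 14: take 14 from right. Merged: [5, 14]
Compare 16 vs 19: take 16 from left. Merged: [5, 14, 16]
Compare 26 vs 19: take 19 from right. Merged: [5, 14, 16, 19]
Compare 26 vs 24: take 24 from right. Merged: [5, 14, 16, 19, 24]
Compare 26 vs 31: take 26 from left. Merged: [5, 14, 16, 19, 24, 26]
Compare 27 vs 31: take 27 from left. Merged: [5, 14, 16, 19, 24, 26, 27]
Compare 39 vs 31: take 31 from right. Merged: [5, 14, 16, 19, 24, 26, 27, 31]
Compare 39 vs 36: take 36 from right. Merged: [5, 14, 16, 19, 24, 26, 27, 31, 36]
Append remaining from left: [39, 40]. Merged: [5, 14, 16, 19, 24, 26, 27, 31, 36, 39, 40]

Final merged array: [5, 14, 16, 19, 24, 26, 27, 31, 36, 39, 40]
Total comparisons: 9

The merged array is [5, 14, 16, 19, 24, 26, 27, 31, 36, 39, 40], requiring 9 comparisons. The merge step runs in O(n) time where n is the total number of elements.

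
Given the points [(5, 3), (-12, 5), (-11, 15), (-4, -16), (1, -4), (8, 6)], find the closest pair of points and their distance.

Computing all pairwise distances among 6 points:

d((5, 3), (-12, 5)) = 17.1172
d((5, 3), (-11, 15)) = 20.0
d((5, 3), (-4, -16)) = 21.0238
d((5, 3), (1, -4)) = 8.0623
d((5, 3), (8, 6)) = 4.2426 <-- minimum
d((-12, 5), (-11, 15)) = 10.0499
d((-12, 5), (-4, -16)) = 22.4722
d((-12, 5), (1, -4)) = 15.8114
d((-12, 5), (8, 6)) = 20.025
d((-11, 15), (-4, -16)) = 31.7805
d((-11, 15), (1, -4)) = 22.4722
d((-11, 15), (8, 6)) = 21.0238
d((-4, -16), (1, -4)) = 13.0
d((-4, -16), (8, 6)) = 25.0599
d((1, -4), (8, 6)) = 12.2066

Closest pair: (5, 3) and (8, 6) with distance 4.2426

The closest pair is (5, 3) and (8, 6) with Euclidean distance 4.2426. For 6 points, brute-force pairwise comparison is shown above. For large n, the divide-and-conquer algorithm (sort by x, recurse on halves, check the dividing strip) achieves O(n log n).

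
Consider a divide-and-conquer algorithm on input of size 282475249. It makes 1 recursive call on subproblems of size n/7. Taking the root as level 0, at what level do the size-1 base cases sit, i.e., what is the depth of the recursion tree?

For divide and conquer with division factor 7:

Problem sizes at each level:
Level 0: 282475249
Level 1: 40353607
Level 2: 5764801
Level 3: 823543
Level 4: 117649
Level 5: 16807
Level 6: 2401
Level 7: 343
Level 8: 49
Level 9: 7
Level 10: 1

The root is level 0 and the size-1 base case is level 10 (the tree spans levels 0 through 10, i.e. 11 levels counting the root), so the depth is the number of divisions: log_7(282475249) = 10

The recursion tree depth is log_7(282475249) = 10. At each level, the problem size is divided by 7, so it takes 10 divisions to reduce to a base case of size 1. The algorithm makes 1 recursive call at each level.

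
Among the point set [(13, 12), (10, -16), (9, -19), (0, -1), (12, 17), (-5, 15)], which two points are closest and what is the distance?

Computing all pairwise distances among 6 points:

d((13, 12), (10, -16)) = 28.1603
d((13, 12), (9, -19)) = 31.257
d((13, 12), (0, -1)) = 18.3848
d((13, 12), (12, 17)) = 5.099
d((13, 12), (-5, 15)) = 18.2483
d((10, -16), (9, -19)) = 3.1623 <-- minimum
d((10, -16), (0, -1)) = 18.0278
d((10, -16), (12, 17)) = 33.0606
d((10, -16), (-5, 15)) = 34.4384
d((9, -19), (0, -1)) = 20.1246
d((9, -19), (12, 17)) = 36.1248
d((9, -19), (-5, 15)) = 36.7696
d((0, -1), (12, 17)) = 21.6333
d((0, -1), (-5, 15)) = 16.7631
d((12, 17), (-5, 15)) = 17.1172

Closest pair: (10, -16) and (9, -19) with distance 3.1623

The closest pair is (10, -16) and (9, -19) with Euclidean distance 3.1623. For 6 points, brute-force pairwise comparison is shown above. For large n, the divide-and-conquer algorithm (sort by x, recurse on halves, check the dividing strip) achieves O(n log n).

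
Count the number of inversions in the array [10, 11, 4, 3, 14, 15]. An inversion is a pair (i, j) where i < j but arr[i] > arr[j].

Finding inversions in [10, 11, 4, 3, 14, 15]:

(0, 2): arr[0]=10 > arr[2]=4
(0, 3): arr[0]=10 > arr[3]=3
(1, 2): arr[1]=11 > arr[2]=4
(1, 3): arr[1]=11 > arr[3]=3
(2, 3): arr[2]=4 > arr[3]=3

Total inversions: 5

The array has 5 inversion(s): (0,2), (0,3), (1,2), (1,3), (2,3). Each pair (i,j) satisfies i < j and arr[i] > arr[j].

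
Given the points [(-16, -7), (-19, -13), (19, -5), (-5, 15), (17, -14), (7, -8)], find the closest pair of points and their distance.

Computing all pairwise distances among 6 points:

d((-16, -7), (-19, -13)) = 6.7082 <-- minimum
d((-16, -7), (19, -5)) = 35.0571
d((-16, -7), (-5, 15)) = 24.5967
d((-16, -7), (17, -14)) = 33.7343
d((-16, -7), (7, -8)) = 23.0217
d((-19, -13), (19, -5)) = 38.833
d((-19, -13), (-5, 15)) = 31.305
d((-19, -13), (17, -14)) = 36.0139
d((-19, -13), (7, -8)) = 26.4764
d((19, -5), (-5, 15)) = 31.241
d((19, -5), (17, -14)) = 9.2195
d((19, -5), (7, -8)) = 12.3693
d((-5, 15), (17, -14)) = 36.4005
d((-5, 15), (7, -8)) = 25.9422
d((17, -14), (7, -8)) = 11.6619

Closest pair: (-16, -7) and (-19, -13) with distance 6.7082

The closest pair is (-16, -7) and (-19, -13) with Euclidean distance 6.7082. For 6 points, brute-force pairwise comparison is shown above. For large n, the divide-and-conquer algorithm (sort by x, recurse on halves, check the dividing strip) achieves O(n log n).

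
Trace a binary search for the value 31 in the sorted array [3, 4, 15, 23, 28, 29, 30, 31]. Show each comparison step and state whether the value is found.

Binary search for 31 in [3, 4, 15, 23, 28, 29, 30, 31]:

lo=0, hi=7, mid=3, arr[mid]=23 -> 23 < 31, search right half
lo=4, hi=7, mid=5, arr[mid]=29 -> 29 < 31, search right half
lo=6, hi=7, mid=6, arr[mid]=30 -> 30 < 31, search right half
lo=7, hi=7, mid=7, arr[mid]=31 -> Found target at index 7!

Binary search finds 31 at index 7 after 4 comparisons. The search repeatedly halves the search space by comparing with the middle element.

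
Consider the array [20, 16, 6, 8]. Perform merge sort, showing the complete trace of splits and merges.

Merge sort trace:

Split: [20, 16, 6, 8] -> [20, 16] and [6, 8]
  Split: [20, 16] -> [20] and [16]
  Merge: [20] + [16] -> [16, 20]
  Split: [6, 8] -> [6] and [8]
  Merge: [6] + [8] -> [6, 8]
Merge: [16, 20] + [6, 8] -> [6, 8, 16, 20]

Final sorted array: [6, 8, 16, 20]

The merge sort proceeds by recursively splitting the array and merging sorted halves.
After all merges, the sorted array is [6, 8, 16, 20].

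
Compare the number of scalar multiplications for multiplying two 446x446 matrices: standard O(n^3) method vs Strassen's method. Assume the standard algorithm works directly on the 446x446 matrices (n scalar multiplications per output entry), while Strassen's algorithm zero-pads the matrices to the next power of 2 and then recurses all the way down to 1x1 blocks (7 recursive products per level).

Matrix multiplication for 446x446 matrices:

Strassen's algorithm requires power-of-2 dimensions. Pad 446x446 to 512x512 (next power of 2).

Standard algorithm: 446^3 = 88716536 multiplications
Strassen's algorithm: 7^(log2(512)) = 7^9 = 40353607 multiplications
Savings: 88716536 - 40353607 = 48362929 multiplications

Standard: 88716536 multiplications (446^3). Strassen: 40353607 multiplications (7^9, after padding to 512x512). Strassen reduces 8 recursive multiplications to 7 at each level.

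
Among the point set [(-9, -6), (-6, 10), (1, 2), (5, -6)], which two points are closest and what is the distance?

Computing all pairwise distances among 4 points:

d((-9, -6), (-6, 10)) = 16.2788
d((-9, -6), (1, 2)) = 12.8062
d((-9, -6), (5, -6)) = 14.0
d((-6, 10), (1, 2)) = 10.6301
d((-6, 10), (5, -6)) = 19.4165
d((1, 2), (5, -6)) = 8.9443 <-- minimum

Closest pair: (1, 2) and (5, -6) with distance 8.9443

The closest pair is (1, 2) and (5, -6) with Euclidean distance 8.9443. For 4 points, brute-force pairwise comparison is shown above. For large n, the divide-and-conquer algorithm (sort by x, recurse on halves, check the dividing strip) achieves O(n log n).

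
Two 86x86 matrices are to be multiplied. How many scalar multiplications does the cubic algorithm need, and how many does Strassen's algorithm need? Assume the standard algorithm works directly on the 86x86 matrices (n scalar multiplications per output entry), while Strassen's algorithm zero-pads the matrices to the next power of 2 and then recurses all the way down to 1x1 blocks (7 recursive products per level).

Matrix multiplication for 86x86 matrices:

Strassen's algorithm requires power-of-2 dimensions. Pad 86x86 to 128x128 (next power of 2).

Standard algorithm: 86^3 = 636056 multiplications
Strassen's algorithm: 7^(log2(128)) = 7^7 = 823543 multiplications
Difference: 636056 - 823543 = -187487 (Strassen uses MORE here due to padding overhead — for small or just-over-power-of-2 n, padding can outweigh the per-level savings)

Standard: 636056 multiplications (86^3). Strassen: 823543 multiplications (7^7, after padding to 128x128). Strassen reduces 8 recursive multiplications to 7 at each level.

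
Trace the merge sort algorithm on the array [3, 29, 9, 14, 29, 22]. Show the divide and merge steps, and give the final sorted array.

Merge sort trace:

Split: [3, 29, 9, 14, 29, 22] -> [3, 29, 9] and [14, 29, 22]
  Split: [3, 29, 9] -> [3] and [29, 9]
    Split: [29, 9] -> [29] and [9]
    Merge: [29] + [9] -> [9, 29]
  Merge: [3] + [9, 29] -> [3, 9, 29]
  Split: [14, 29, 22] -> [14] and [29, 22]
    Split: [29, 22] -> [29] and [22]
    Merge: [29] + [22] -> [22, 29]
  Merge: [14] + [22, 29] -> [14, 22, 29]
Merge: [3, 9, 29] + [14, 22, 29] -> [3, 9, 14, 22, 29, 29]

Final sorted array: [3, 9, 14, 22, 29, 29]

The merge sort proceeds by recursively splitting the array and merging sorted halves.
After all merges, the sorted array is [3, 9, 14, 22, 29, 29].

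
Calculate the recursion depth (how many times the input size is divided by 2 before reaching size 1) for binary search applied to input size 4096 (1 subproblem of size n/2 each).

For divide and conquer with division factor 2:

Problem sizes at each level:
Level 0: 4096
Level 1: 2048
Level 2: 1024
Level 3: 512
Level 4: 256
Level 5: 128
Level 6: 64
Level 7: 32
Level 8: 16
Level 9: 8
Level 10: 4
Level 11: 2
Level 12: 1

The root is level 0 and the size-1 base case is level 12 (the tree spans levels 0 through 12, i.e. 13 levels counting the root), so the depth is the number of divisions: log_2(4096) = 12

The recursion tree depth is log_2(4096) = 12. At each level, the problem size is divided by 2, so it takes 12 divisions to reduce to a base case of size 1. The algorithm makes 1 recursive call at each level.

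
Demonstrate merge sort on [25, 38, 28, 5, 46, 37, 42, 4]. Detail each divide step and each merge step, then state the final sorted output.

Merge sort trace:

Split: [25, 38, 28, 5, 46, 37, 42, 4] -> [25, 38, 28, 5] and [46, 37, 42, 4]
  Split: [25, 38, 28, 5] -> [25, 38] and [28, 5]
    Split: [25, 38] -> [25] and [38]
    Merge: [25] + [38] -> [25, 38]
    Split: [28, 5] -> [28] and [5]
    Merge: [28] + [5] -> [5, 28]
  Merge: [25, 38] + [5, 28] -> [5, 25, 28, 38]
  Split: [46, 37, 42, 4] -> [46, 37] and [42, 4]
    Split: [46, 37] -> [46] and [37]
    Merge: [46] + [37] -> [37, 46]
    Split: [42, 4] -> [42] and [4]
    Merge: [42] + [4] -> [4, 42]
  Merge: [37, 46] + [4, 42] -> [4, 37, 42, 46]
Merge: [5, 25, 28, 38] + [4, 37, 42, 46] -> [4, 5, 25, 28, 37, 38, 42, 46]

Final sorted array: [4, 5, 25, 28, 37, 38, 42, 46]

The merge sort proceeds by recursively splitting the array and merging sorted halves.
After all merges, the sorted array is [4, 5, 25, 28, 37, 38, 42, 46].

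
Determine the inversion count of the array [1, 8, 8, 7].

Finding inversions in [1, 8, 8, 7]:

(1, 3): arr[1]=8 > arr[3]=7
(2, 3): arr[2]=8 > arr[3]=7

Total inversions: 2

The array has 2 inversion(s): (1,3), (2,3). Each pair (i,j) satisfies i < j and arr[i] > arr[j].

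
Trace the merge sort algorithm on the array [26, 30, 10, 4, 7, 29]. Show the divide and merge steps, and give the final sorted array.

Merge sort trace:

Split: [26, 30, 10, 4, 7, 29] -> [26, 30, 10] and [4, 7, 29]
  Split: [26, 30, 10] -> [26] and [30, 10]
    Split: [30, 10] -> [30] and [10]
    Merge: [30] + [10] -> [10, 30]
  Merge: [26] + [10, 30] -> [10, 26, 30]
  Split: [4, 7, 29] -> [4] and [7, 29]
    Split: [7, 29] -> [7] and [29]
    Merge: [7] + [29] -> [7, 29]
  Merge: [4] + [7, 29] -> [4, 7, 29]
Merge: [10, 26, 30] + [4, 7, 29] -> [4, 7, 10, 26, 29, 30]

Final sorted array: [4, 7, 10, 26, 29, 30]

The merge sort proceeds by recursively splitting the array and merging sorted halves.
After all merges, the sorted array is [4, 7, 10, 26, 29, 30].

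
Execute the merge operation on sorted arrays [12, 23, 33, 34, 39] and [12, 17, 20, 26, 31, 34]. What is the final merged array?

Merging process:

Compare 12 vs 12: take 12 from left. Merged: [12]
Compare 23 vs 12: take 12 from right. Merged: [12, 12]
Compare 23 vs 17: take 17 from right. Merged: [12, 12, 17]
Compare 23 vs 20: take 20 from right. Merged: [12, 12, 17, 20]
Compare 23 vs 26: take 23 from left. Merged: [12, 12, 17, 20, 23]
Compare 33 vs 26: take 26 from right. Merged: [12, 12, 17, 20, 23, 26]
Compare 33 vs 31: take 31 from right. Merged: [12, 12, 17, 20, 23, 26, 31]
Compare 33 vs 34: take 33 from left. Merged: [12, 12, 17, 20, 23, 26, 31, 33]
Compare 34 vs 34: take 34 from left. Merged: [12, 12, 17, 20, 23, 26, 31, 33, 34]
Compare 39 vs 34: take 34 from right. Merged: [12, 12, 17, 20, 23, 26, 31, 33, 34, 34]
Append remaining from left: [39]. Merged: [12, 12, 17, 20, 23, 26, 31, 33, 34, 34, 39]

Final merged array: [12, 12, 17, 20, 23, 26, 31, 33, 34, 34, 39]
Total comparisons: 10

The merged array is [12, 12, 17, 20, 23, 26, 31, 33, 34, 34, 39], requiring 10 comparisons. The merge step runs in O(n) time where n is the total number of elements.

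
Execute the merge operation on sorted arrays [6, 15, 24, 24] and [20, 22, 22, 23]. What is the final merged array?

Merging process:

Compare 6 vs 20: take 6 from left. Merged: [6]
Compare 15 vs 20: take 15 from left. Merged: [6, 15]
Compare 24 vs 20: take 20 from right. Merged: [6, 15, 20]
Compare 24 vs 22: take 22 from right. Merged: [6, 15, 20, 22]
Compare 24 vs 22: take 22 from right. Merged: [6, 15, 20, 22, 22]
Compare 24 vs 23: take 23 from right. Merged: [6, 15, 20, 22, 22, 23]
Append remaining from left: [24, 24]. Merged: [6, 15, 20, 22, 22, 23, 24, 24]

Final merged array: [6, 15, 20, 22, 22, 23, 24, 24]
Total comparisons: 6

The merged array is [6, 15, 20, 22, 22, 23, 24, 24], requiring 6 comparisons. The merge step runs in O(n) time where n is the total number of elements.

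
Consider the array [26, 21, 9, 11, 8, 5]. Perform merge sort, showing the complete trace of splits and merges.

Merge sort trace:

Split: [26, 21, 9, 11, 8, 5] -> [26, 21, 9] and [11, 8, 5]
  Split: [26, 21, 9] -> [26] and [21, 9]
    Split: [21, 9] -> [21] and [9]
    Merge: [21] + [9] -> [9, 21]
  Merge: [26] + [9, 21] -> [9, 21, 26]
  Split: [11, 8, 5] -> [11] and [8, 5]
    Split: [8, 5] -> [8] and [5]
    Merge: [8] + [5] -> [5, 8]
  Merge: [11] + [5, 8] -> [5, 8, 11]
Merge: [9, 21, 26] + [5, 8, 11] -> [5, 8, 9, 11, 21, 26]

Final sorted array: [5, 8, 9, 11, 21, 26]

The merge sort proceeds by recursively splitting the array and merging sorted halves.
After all merges, the sorted array is [5, 8, 9, 11, 21, 26].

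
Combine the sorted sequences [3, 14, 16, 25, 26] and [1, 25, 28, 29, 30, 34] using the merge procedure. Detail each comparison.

Merging process:

Compare 3 vs 1: take 1 from right. Merged: [1]
Compare 3 vs 25: take 3 from left. Merged: [1, 3]
Compare 14 vs 25: take 14 from left. Merged: [1, 3, 14]
Compare 16 vs 25: take 16 from left. Merged: [1, 3, 14, 16]
Compare 25 vs 25: take 25 from left. Merged: [1, 3, 14, 16, 25]
Compare 26 vs 25: take 25 from right. Merged: [1, 3, 14, 16, 25, 25]
Compare 26 vs 28: take 26 from left. Merged: [1, 3, 14, 16, 25, 25, 26]
Append remaining from right: [28, 29, 30, 34]. Merged: [1, 3, 14, 16, 25, 25, 26, 28, 29, 30, 34]

Final merged array: [1, 3, 14, 16, 25, 25, 26, 28, 29, 30, 34]
Total comparisons: 7

The merged array is [1, 3, 14, 16, 25, 25, 26, 28, 29, 30, 34], requiring 7 comparisons. The merge step runs in O(n) time where n is the total number of elements.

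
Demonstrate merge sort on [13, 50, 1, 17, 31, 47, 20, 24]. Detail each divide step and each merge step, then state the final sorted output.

Merge sort trace:

Split: [13, 50, 1, 17, 31, 47, 20, 24] -> [13, 50, 1, 17] and [31, 47, 20, 24]
  Split: [13, 50, 1, 17] -> [13, 50] and [1, 17]
    Split: [13, 50] -> [13] and [50]
    Merge: [13] + [50] -> [13, 50]
    Split: [1, 17] -> [1] and [17]
    Merge: [1] + [17] -> [1, 17]
  Merge: [13, 50] + [1, 17] -> [1, 13, 17, 50]
  Split: [31, 47, 20, 24] -> [31, 47] and [20, 24]
    Split: [31, 47] -> [31] and [47]
    Merge: [31] + [47] -> [31, 47]
    Split: [20, 24] -> [20] and [24]
    Merge: [20] + [24] -> [20, 24]
  Merge: [31, 47] + [20, 24] -> [20, 24, 31, 47]
Merge: [1, 13, 17, 50] + [20, 24, 31, 47] -> [1, 13, 17, 20, 24, 31, 47, 50]

Final sorted array: [1, 13, 17, 20, 24, 31, 47, 50]

The merge sort proceeds by recursively splitting the array and merging sorted halves.
After all merges, the sorted array is [1, 13, 17, 20, 24, 31, 47, 50].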